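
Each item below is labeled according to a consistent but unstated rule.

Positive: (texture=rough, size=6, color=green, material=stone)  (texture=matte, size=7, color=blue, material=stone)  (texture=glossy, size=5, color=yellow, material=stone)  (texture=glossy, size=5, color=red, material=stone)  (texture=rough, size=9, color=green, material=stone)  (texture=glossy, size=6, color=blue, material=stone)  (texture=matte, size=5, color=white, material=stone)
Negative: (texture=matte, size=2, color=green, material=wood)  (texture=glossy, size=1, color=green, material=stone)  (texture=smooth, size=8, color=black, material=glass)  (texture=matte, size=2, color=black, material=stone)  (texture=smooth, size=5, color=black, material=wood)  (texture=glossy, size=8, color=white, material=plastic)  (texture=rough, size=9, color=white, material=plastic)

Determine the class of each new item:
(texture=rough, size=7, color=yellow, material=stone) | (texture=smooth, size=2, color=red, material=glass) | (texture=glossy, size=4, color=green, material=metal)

All 'Positive' examples share one property — material is stone AND size ≥ 5 — and every 'Negative' example lacks it.
(texture=rough, size=7, color=yellow, material=stone): Positive (material is stone, size = 7).
(texture=smooth, size=2, color=red, material=glass): Negative (material is glass, size = 2).
(texture=glossy, size=4, color=green, material=metal): Negative (material is metal, size = 4).

Positive, Negative, Negative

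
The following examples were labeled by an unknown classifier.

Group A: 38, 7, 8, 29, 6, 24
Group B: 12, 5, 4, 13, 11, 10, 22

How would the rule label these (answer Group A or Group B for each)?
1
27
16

Group B, Group A, Group A

The simplest hypothesis consistent with all the labels is: digit sum ≥ 6.
1: digit sum 1, fails this test → Group B. 27: digit sum 2+7 = 9, fits → Group A. 16: digit sum 1+6 = 7, fits → Group A.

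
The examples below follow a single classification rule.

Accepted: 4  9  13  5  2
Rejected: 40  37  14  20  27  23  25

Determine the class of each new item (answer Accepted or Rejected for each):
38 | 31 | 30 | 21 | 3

Rejected, Rejected, Rejected, Rejected, Accepted

The simplest hypothesis consistent with all the labels is: at most 13.
38: Rejected (38 > 13). 31: Rejected (31 > 13). 30: Rejected (30 > 13). 21: Rejected (21 > 13). 3: Accepted (3 ≤ 13).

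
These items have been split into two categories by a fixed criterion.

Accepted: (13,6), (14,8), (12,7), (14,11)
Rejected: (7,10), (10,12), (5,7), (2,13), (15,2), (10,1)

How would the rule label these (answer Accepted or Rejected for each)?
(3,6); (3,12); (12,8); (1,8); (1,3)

Rule: first > second AND sum ≥ 19. This holds for each 'Accepted' example and fails for each 'Rejected' one.
(3,6) → 3 < 6, 3+6 = 9 → Rejected. (3,12) → 3 < 12, 3+12 = 15 → Rejected. (12,8) → 12 > 8, 12+8 = 20 → Accepted. (1,8) → 1 < 8, 1+8 = 9 → Rejected. (1,3) → 1 < 3, 1+3 = 4 → Rejected.

Rejected, Rejected, Accepted, Rejected, Rejected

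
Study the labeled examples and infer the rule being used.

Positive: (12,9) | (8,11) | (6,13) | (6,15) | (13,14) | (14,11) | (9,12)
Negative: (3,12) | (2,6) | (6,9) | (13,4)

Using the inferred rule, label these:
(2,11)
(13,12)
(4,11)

The common property of the 'Positive' items is: sum ≥ 19. No 'Negative' item has it.
(2,11) → 2+11 = 13 → Negative. (13,12) → 13+12 = 25 → Positive. (4,11) → 4+11 = 15 → Negative.

Negative, Positive, Negative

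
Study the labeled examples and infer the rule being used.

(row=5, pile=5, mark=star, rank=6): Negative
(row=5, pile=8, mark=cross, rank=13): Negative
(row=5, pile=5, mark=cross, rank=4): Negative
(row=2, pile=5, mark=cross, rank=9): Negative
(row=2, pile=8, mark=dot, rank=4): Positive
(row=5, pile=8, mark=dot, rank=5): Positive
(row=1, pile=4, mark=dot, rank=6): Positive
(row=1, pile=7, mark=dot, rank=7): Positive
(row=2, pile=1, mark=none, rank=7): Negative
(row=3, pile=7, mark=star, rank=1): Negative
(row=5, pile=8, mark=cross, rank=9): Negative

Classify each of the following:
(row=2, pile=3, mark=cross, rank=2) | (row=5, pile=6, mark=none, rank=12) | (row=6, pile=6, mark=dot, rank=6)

Negative, Negative, Positive

The simplest hypothesis consistent with all the labels is: mark is dot.
(row=2, pile=3, mark=cross, rank=2) — mark is cross, hence Negative. (row=5, pile=6, mark=none, rank=12) — mark is none, hence Negative. (row=6, pile=6, mark=dot, rank=6) — mark is dot, hence Positive.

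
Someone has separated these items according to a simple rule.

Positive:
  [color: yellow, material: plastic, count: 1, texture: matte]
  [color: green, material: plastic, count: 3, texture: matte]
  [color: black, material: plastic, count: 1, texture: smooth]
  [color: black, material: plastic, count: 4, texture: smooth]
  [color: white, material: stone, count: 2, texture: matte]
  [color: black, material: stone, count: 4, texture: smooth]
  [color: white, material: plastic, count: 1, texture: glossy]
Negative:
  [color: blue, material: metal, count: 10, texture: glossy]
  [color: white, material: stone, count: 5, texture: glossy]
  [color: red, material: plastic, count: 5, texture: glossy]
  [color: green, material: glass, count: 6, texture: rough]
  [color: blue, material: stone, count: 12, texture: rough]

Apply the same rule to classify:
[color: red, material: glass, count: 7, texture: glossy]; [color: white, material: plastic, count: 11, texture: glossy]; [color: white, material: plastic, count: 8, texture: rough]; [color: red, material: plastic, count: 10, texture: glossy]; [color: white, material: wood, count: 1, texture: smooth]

Negative, Negative, Negative, Negative, Positive

'Positive' ⟺ count ≤ 4.
Negative: [color: red, material: glass, count: 7, texture: glossy], since count = 7. Negative: [color: white, material: plastic, count: 11, texture: glossy], since count = 11. Negative: [color: white, material: plastic, count: 8, texture: rough], since count = 8. Negative: [color: red, material: plastic, count: 10, texture: glossy], since count = 10. Positive: [color: white, material: wood, count: 1, texture: smooth], since count = 1.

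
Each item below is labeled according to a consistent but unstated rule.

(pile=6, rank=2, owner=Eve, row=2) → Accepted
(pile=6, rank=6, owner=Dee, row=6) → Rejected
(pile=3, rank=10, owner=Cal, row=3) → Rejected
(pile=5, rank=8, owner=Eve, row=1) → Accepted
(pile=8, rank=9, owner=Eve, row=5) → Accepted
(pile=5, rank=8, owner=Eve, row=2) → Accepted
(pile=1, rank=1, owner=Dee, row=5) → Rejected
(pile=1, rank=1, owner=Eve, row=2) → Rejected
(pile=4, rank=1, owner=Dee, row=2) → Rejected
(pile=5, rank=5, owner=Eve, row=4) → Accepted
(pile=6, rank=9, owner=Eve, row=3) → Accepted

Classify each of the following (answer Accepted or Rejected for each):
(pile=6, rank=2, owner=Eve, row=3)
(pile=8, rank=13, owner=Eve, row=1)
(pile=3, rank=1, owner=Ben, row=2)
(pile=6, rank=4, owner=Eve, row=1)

Rule: owner is Eve AND pile ≥ 3. This holds for each 'Accepted' example and fails for each 'Rejected' one.
(pile=6, rank=2, owner=Eve, row=3): owner is Eve, pile = 6 — satisfies this, so Accepted. (pile=8, rank=13, owner=Eve, row=1): owner is Eve, pile = 8 — satisfies this, so Accepted. (pile=3, rank=1, owner=Ben, row=2): owner is Ben, pile = 3 — doesn't match, so Rejected. (pile=6, rank=4, owner=Eve, row=1): owner is Eve, pile = 6 — satisfies this, so Accepted.

Accepted, Accepted, Rejected, Accepted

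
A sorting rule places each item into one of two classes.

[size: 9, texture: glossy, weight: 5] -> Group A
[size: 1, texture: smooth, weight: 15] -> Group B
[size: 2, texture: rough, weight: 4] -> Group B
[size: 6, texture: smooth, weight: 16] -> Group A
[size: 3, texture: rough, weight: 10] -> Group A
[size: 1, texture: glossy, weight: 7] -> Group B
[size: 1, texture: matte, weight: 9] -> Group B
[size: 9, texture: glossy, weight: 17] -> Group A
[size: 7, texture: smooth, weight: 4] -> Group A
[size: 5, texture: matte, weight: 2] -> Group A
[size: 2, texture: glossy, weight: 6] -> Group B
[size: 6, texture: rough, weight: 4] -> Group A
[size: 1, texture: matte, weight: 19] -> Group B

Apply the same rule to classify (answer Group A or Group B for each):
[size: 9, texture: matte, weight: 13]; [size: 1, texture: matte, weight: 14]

The pattern is that an item is 'Group A' exactly when: size ≥ 3.
[size: 9, texture: matte, weight: 13]: size = 9 — meets the rule, so Group A.
[size: 1, texture: matte, weight: 14]: size = 1 — doesn't qualify, so Group B.

Group A, Group B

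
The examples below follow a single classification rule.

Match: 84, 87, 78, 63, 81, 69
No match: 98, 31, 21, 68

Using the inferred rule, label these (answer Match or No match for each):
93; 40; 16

Match, No match, No match

Every 'Match' example satisfies: multiple of 3 AND at least 31. None of the 'No match' examples do.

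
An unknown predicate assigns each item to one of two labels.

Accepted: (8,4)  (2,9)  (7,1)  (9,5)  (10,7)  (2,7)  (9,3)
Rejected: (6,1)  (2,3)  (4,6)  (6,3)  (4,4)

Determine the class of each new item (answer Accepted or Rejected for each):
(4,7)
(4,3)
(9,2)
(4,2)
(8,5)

A rule that fits every label: max ≥ 7 — true of each 'Accepted' example, false of each 'Rejected' one.

Accepted, Rejected, Accepted, Rejected, Accepted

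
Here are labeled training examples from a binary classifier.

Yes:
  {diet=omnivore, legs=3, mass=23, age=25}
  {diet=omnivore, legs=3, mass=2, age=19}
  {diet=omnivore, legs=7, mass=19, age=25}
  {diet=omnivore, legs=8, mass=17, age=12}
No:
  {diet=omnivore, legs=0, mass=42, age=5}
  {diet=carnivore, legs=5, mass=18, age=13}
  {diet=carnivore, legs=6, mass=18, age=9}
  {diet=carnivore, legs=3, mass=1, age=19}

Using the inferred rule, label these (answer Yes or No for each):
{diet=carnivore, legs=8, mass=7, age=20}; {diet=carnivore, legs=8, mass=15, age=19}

A rule that fits every label: diet is omnivore AND age ≥ 9 — true of each 'Yes' example, false of each 'No' one.
{diet=carnivore, legs=8, mass=7, age=20} → diet is carnivore, age = 20 → No. {diet=carnivore, legs=8, mass=15, age=19} → diet is carnivore, age = 19 → No.

No, No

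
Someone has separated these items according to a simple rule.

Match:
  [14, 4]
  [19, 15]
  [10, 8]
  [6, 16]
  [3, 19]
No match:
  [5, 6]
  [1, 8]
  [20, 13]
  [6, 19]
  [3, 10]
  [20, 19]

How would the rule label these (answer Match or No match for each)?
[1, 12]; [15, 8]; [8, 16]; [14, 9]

No match, No match, Match, No match

The common property of the 'Match' items is: sum is even. No 'No match' item has it.
[1, 12]: No match (1+12 = 13).
[15, 8]: No match (15+8 = 23).
[8, 16]: Match (8+16 = 24).
[14, 9]: No match (14+9 = 23).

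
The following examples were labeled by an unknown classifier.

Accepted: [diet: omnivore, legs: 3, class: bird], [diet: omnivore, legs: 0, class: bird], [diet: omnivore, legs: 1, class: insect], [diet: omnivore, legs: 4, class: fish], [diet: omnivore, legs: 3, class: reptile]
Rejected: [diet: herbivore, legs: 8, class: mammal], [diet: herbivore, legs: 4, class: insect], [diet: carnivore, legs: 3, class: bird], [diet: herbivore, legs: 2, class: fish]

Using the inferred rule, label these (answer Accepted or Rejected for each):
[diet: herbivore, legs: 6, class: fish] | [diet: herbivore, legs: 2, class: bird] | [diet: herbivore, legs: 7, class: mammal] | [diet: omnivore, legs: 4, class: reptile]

Rejected, Rejected, Rejected, Accepted

Comparing the two groups points to one rule — diet is omnivore.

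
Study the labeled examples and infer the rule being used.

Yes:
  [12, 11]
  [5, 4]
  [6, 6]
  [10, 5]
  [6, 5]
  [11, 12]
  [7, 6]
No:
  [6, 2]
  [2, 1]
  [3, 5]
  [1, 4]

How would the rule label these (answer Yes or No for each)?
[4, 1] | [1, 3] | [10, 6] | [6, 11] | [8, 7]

No, No, Yes, Yes, Yes

The pattern is that an item is 'Yes' exactly when: sum ≥ 9.
[4, 1]: No (4+1 = 5). [1, 3]: No (1+3 = 4). [10, 6]: Yes (10+6 = 16). [6, 11]: Yes (6+11 = 17). [8, 7]: Yes (8+7 = 15).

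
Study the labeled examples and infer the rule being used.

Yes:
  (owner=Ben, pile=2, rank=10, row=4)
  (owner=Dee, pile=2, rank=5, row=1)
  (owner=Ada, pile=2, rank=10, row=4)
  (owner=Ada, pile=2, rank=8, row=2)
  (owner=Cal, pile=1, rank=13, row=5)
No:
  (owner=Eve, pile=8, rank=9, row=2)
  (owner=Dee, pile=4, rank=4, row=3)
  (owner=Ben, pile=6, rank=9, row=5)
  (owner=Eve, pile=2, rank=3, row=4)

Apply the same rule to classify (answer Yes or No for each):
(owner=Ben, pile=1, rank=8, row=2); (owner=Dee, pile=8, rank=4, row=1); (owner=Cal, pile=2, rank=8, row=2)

Rule: pile ≤ 2 AND rank ≥ 4. This holds for each 'Yes' example and fails for each 'No' one.
(owner=Ben, pile=1, rank=8, row=2): Yes (pile = 1, rank = 8). (owner=Dee, pile=8, rank=4, row=1): No (pile = 8, rank = 4). (owner=Cal, pile=2, rank=8, row=2): Yes (pile = 2, rank = 8).

Yes, No, Yes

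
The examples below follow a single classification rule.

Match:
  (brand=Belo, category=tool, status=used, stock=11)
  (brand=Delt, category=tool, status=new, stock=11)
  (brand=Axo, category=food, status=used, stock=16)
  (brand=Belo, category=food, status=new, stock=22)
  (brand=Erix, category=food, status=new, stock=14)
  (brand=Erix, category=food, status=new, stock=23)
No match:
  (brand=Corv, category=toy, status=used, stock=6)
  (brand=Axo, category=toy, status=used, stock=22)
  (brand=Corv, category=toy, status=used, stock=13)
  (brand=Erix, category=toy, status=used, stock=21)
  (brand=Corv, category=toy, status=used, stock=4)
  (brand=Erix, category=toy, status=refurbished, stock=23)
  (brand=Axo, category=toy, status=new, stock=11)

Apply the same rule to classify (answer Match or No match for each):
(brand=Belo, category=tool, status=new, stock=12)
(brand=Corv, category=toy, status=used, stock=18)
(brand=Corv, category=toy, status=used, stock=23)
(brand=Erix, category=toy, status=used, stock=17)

Match, No match, No match, No match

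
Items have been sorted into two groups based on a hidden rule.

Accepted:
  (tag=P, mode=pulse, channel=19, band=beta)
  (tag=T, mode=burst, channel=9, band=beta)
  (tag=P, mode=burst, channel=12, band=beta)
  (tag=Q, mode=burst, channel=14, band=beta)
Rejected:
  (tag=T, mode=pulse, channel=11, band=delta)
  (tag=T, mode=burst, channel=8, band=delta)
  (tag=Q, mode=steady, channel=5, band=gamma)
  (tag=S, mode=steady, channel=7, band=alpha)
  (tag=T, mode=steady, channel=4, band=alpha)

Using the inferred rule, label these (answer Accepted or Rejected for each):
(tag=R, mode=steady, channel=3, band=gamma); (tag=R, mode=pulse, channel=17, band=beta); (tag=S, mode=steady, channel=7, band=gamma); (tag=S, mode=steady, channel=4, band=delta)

Comparing the two groups points to one rule — band is beta.
(tag=R, mode=steady, channel=3, band=gamma) → band is gamma → Rejected.
(tag=R, mode=pulse, channel=17, band=beta) → band is beta → Accepted.
(tag=S, mode=steady, channel=7, band=gamma) → band is gamma → Rejected.
(tag=S, mode=steady, channel=4, band=delta) → band is delta → Rejected.

Rejected, Accepted, Rejected, Rejected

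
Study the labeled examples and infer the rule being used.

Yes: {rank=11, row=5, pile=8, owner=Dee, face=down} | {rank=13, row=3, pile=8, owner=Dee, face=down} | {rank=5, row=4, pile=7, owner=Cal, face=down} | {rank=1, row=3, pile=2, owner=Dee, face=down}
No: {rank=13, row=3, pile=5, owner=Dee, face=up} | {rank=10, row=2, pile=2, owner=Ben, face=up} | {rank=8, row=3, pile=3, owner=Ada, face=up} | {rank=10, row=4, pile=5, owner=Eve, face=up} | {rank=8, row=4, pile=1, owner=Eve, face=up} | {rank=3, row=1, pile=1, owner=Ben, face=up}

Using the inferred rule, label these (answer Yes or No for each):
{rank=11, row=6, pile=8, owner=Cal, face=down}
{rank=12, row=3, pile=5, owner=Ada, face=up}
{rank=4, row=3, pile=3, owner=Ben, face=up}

The common property of the 'Yes' items is: face is down. No 'No' item has it.
Yes: {rank=11, row=6, pile=8, owner=Cal, face=down}, since face is down.
No: {rank=12, row=3, pile=5, owner=Ada, face=up}, since face is up.
No: {rank=4, row=3, pile=3, owner=Ben, face=up}, since face is up.

Yes, No, No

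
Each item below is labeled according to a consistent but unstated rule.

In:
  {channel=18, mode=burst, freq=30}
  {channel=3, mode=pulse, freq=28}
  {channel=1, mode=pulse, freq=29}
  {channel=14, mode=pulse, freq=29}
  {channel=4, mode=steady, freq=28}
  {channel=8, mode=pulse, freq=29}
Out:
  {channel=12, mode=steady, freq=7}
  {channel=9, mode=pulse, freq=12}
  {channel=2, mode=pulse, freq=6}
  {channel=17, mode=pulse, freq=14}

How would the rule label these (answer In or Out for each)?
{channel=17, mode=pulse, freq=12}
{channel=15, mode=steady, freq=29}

Out, In

The rule appears to be: freq ≥ 28.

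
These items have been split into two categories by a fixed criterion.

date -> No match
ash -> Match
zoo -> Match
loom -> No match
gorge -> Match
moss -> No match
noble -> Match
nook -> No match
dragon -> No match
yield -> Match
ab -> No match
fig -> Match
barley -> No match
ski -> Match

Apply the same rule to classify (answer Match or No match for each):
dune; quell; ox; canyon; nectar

No match, Match, No match, No match, No match

The pattern is that an item is 'Match' exactly when: odd length.
dune — length 4, hence No match. quell — length 5, hence Match. ox — length 2, hence No match. canyon — length 6, hence No match. nectar — length 6, hence No match.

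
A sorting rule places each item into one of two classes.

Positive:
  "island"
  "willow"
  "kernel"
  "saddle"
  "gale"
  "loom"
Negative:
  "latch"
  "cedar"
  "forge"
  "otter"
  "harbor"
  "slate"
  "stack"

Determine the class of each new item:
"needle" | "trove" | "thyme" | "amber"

The classifier is using: even length AND contains 'l'.
"needle": length 6, has 'l', meets the rule → Positive.
"trove": length 5, no 'l', fails the rule → Negative.
"thyme": length 5, no 'l', fails the rule → Negative.
"amber": length 5, no 'l', fails the rule → Negative.

Positive, Negative, Negative, Negative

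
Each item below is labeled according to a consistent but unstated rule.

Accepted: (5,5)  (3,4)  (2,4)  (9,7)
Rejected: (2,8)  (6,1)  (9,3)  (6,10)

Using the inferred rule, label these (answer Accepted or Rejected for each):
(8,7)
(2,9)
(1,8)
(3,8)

Accepted, Rejected, Rejected, Rejected

Every 'Accepted' example satisfies: |first − second| ≤ 2. None of the 'Rejected' examples do.
(8,7): |8−7| = 1, has this property → Accepted.
(2,9): |2−9| = 7, fails the rule → Rejected.
(1,8): |1−8| = 7, fails the rule → Rejected.
(3,8): |3−8| = 5, fails the rule → Rejected.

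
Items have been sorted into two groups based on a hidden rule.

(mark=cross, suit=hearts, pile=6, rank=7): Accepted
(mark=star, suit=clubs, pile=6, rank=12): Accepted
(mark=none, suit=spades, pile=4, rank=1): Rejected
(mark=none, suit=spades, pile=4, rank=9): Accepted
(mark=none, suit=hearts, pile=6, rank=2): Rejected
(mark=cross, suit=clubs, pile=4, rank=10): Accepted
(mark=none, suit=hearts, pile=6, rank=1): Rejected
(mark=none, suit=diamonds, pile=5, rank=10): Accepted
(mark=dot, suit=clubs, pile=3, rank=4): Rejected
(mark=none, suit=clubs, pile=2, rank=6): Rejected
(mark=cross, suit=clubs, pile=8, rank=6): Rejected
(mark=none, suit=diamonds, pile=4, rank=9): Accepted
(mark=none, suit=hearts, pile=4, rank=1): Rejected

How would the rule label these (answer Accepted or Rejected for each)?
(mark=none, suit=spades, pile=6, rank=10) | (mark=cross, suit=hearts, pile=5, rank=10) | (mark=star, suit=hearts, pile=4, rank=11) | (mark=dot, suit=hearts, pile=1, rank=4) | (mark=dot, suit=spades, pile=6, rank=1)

The common property of the 'Accepted' items is: rank ≥ 7. No 'Rejected' item has it.
(mark=none, suit=spades, pile=6, rank=10): Accepted (rank = 10).
(mark=cross, suit=hearts, pile=5, rank=10): Accepted (rank = 10).
(mark=star, suit=hearts, pile=4, rank=11): Accepted (rank = 11).
(mark=dot, suit=hearts, pile=1, rank=4): Rejected (rank = 4).
(mark=dot, suit=spades, pile=6, rank=1): Rejected (rank = 1).

Accepted, Accepted, Accepted, Rejected, Rejected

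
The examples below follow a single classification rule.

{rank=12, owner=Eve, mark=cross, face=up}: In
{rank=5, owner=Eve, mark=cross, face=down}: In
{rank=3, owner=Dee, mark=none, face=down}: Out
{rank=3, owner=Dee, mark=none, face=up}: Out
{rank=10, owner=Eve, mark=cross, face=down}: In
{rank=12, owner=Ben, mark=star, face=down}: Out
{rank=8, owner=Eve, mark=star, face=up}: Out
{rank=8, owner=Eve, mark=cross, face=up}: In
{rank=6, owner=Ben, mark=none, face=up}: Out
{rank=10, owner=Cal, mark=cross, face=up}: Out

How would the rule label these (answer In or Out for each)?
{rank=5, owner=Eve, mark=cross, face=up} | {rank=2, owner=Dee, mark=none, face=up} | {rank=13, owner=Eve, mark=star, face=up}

The pattern is that an item is 'In' exactly when: owner is Eve AND mark is cross.

In, Out, Out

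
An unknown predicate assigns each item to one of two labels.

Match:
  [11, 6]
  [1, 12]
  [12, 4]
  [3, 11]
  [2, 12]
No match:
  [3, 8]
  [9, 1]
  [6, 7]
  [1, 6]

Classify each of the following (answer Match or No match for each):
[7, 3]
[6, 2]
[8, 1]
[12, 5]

No match, No match, No match, Match

The common property of the 'Match' items is: max ≥ 11. No 'No match' item has it.
No match: [7, 3], since max 7.
No match: [6, 2], since max 6.
No match: [8, 1], since max 8.
Match: [12, 5], since max 12.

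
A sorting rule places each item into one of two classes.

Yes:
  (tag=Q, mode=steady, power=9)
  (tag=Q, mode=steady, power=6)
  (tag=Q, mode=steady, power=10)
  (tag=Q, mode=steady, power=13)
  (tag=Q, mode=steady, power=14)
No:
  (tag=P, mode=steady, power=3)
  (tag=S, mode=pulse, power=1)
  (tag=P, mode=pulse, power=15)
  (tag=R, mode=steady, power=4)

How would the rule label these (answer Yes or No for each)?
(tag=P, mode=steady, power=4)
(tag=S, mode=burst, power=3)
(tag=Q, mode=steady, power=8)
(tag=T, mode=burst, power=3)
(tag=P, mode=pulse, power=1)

No, No, Yes, No, No

One predicate separates the groups cleanly: tag is Q.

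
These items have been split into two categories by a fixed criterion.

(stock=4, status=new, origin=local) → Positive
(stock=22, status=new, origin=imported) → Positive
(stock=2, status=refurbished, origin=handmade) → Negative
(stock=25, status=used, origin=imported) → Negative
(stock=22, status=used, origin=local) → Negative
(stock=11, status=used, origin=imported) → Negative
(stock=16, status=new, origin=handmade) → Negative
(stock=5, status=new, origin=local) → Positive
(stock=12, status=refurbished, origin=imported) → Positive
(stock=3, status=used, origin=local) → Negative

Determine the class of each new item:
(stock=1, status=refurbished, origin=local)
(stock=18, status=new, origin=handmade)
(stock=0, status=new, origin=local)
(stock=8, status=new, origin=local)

The pattern is that an item is 'Positive' exactly when: origin is not handmade AND status is not used.
(stock=1, status=refurbished, origin=local) — origin is local, status is refurbished, hence Positive.
(stock=18, status=new, origin=handmade) — origin is handmade, status is new, hence Negative.
(stock=0, status=new, origin=local) — origin is local, status is new, hence Positive.
(stock=8, status=new, origin=local) — origin is local, status is new, hence Positive.

Positive, Negative, Positive, Positive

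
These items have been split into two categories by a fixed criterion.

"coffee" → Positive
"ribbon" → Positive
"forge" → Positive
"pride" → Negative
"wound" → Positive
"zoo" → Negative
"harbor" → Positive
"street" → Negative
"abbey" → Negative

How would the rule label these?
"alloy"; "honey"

A rule that fits every label: length ≥ 5 AND contains 'o' — true of each 'Positive' example, false of each 'Negative' one.
"alloy": length 5, has 'o', matches → Positive.
"honey": length 5, has 'o', matches → Positive.

Positive, Positive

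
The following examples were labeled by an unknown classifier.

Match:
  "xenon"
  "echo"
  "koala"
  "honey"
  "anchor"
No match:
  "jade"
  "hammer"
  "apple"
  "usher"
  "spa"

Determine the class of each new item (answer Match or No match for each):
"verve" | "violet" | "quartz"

Every 'Match' example satisfies: contains 'o'. None of the 'No match' examples do.
"verve" — no 'o', hence No match.
"violet" — has 'o', hence Match.
"quartz" — no 'o', hence No match.

No match, Match, No match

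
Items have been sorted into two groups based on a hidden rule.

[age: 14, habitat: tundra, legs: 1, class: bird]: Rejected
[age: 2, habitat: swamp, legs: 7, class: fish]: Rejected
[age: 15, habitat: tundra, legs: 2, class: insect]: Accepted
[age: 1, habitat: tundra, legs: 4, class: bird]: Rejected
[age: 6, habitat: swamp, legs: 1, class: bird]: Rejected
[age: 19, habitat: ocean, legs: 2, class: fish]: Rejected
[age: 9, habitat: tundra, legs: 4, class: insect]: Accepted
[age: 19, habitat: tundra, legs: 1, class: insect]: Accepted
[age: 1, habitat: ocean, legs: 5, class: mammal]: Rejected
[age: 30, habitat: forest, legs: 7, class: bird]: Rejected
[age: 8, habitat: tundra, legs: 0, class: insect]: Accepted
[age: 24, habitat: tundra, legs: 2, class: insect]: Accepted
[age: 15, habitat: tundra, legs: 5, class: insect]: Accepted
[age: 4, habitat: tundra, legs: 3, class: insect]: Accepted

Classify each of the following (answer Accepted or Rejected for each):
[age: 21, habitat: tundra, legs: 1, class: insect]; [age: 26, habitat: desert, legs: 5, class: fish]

Accepted, Rejected

A rule that fits every label: class is insect — true of each 'Accepted' example, false of each 'Rejected' one.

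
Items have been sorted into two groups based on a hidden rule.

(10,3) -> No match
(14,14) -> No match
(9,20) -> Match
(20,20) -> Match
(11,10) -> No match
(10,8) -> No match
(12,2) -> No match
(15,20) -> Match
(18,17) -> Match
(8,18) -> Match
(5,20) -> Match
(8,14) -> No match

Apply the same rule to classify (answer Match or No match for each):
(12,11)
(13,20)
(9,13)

No match, Match, No match

One predicate separates the groups cleanly: second ≥ 15.
No match: (12,11), since second 11. Match: (13,20), since second 20. No match: (9,13), since second 13.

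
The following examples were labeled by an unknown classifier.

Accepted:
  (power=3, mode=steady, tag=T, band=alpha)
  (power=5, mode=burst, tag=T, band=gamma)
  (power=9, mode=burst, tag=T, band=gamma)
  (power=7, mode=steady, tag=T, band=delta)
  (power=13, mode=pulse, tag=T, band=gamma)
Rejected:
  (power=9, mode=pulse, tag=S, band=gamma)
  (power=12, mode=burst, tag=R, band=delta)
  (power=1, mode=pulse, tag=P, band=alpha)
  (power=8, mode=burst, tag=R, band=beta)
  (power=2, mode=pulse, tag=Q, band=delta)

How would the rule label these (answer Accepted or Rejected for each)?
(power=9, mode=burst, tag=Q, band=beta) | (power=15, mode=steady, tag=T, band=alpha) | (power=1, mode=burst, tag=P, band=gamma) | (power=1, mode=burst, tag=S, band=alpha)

Comparing the two groups points to one rule — tag is T.
(power=9, mode=burst, tag=Q, band=beta): tag is Q — doesn't match, so Rejected.
(power=15, mode=steady, tag=T, band=alpha): tag is T — passes, so Accepted.
(power=1, mode=burst, tag=P, band=gamma): tag is P — doesn't match, so Rejected.
(power=1, mode=burst, tag=S, band=alpha): tag is S — doesn't match, so Rejected.

Rejected, Accepted, Rejected, Rejected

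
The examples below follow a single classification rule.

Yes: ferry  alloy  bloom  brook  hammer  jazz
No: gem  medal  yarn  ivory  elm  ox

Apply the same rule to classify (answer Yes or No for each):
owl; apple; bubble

No, Yes, Yes

'Yes' ⟺ has a double letter.
owl: no doubled letter — does not satisfy this, so No. apple: 'pp' doubled — fits, so Yes. bubble: 'bb' doubled — fits, so Yes.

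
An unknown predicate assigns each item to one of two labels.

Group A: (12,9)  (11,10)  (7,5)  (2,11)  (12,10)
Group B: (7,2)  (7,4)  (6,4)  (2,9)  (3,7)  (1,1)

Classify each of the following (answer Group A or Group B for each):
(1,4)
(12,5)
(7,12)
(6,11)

Group B, Group A, Group A, Group A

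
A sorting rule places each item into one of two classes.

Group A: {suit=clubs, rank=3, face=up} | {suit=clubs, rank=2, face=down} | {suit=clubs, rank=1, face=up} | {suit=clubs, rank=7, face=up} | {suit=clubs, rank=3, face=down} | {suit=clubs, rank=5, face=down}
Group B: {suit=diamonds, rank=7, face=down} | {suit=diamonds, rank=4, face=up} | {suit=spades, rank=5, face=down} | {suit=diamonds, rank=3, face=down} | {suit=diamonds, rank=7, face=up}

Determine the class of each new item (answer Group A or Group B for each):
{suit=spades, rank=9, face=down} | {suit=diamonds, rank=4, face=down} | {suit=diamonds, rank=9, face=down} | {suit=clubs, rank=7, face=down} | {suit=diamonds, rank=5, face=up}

Group B, Group B, Group B, Group A, Group B

Looking at the examples, the only property every 'Group A' case has and every 'Group B' case lacks is: suit is clubs.
{suit=spades, rank=9, face=down}: Group B (suit is spades).
{suit=diamonds, rank=4, face=down}: Group B (suit is diamonds).
{suit=diamonds, rank=9, face=down}: Group B (suit is diamonds).
{suit=clubs, rank=7, face=down}: Group A (suit is clubs).
{suit=diamonds, rank=5, face=up}: Group B (suit is diamonds).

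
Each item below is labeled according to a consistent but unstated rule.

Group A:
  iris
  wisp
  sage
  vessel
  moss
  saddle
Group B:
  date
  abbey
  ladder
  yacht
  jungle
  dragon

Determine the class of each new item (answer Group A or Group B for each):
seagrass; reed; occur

Group A, Group B, Group B

The distinguishing property — contains 's' — holds for all the 'Group A' cases and none of the 'Group B' cases.
seagrass: has 's' — qualifies, so Group A.
reed: no 's' — does not satisfy this, so Group B.
occur: no 's' — does not satisfy this, so Group B.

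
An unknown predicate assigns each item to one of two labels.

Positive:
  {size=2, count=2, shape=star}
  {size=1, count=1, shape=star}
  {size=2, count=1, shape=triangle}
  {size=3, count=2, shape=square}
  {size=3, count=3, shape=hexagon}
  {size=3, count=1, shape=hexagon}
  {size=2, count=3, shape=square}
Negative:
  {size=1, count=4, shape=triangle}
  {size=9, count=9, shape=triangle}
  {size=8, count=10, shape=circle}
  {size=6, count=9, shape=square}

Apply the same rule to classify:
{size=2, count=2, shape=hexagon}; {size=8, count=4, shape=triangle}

The distinguishing property — count ≤ 3 — holds for all the 'Positive' cases and none of the 'Negative' cases.

Positive, Negative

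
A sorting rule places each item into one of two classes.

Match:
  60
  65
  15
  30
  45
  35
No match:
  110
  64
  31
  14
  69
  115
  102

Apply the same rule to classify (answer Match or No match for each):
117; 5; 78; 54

The simplest hypothesis consistent with all the labels is: multiple of 5 AND at most 65.
117: 117 = 5·23 + 2, 117 > 65, does not satisfy this → No match. 5: 5 = 5·1, 5 ≤ 65, meets the rule → Match. 78: 78 = 5·15 + 3, 78 > 65, does not satisfy this → No match. 54: 54 = 5·10 + 4, 54 ≤ 65, does not satisfy this → No match.

No match, Match, No match, No match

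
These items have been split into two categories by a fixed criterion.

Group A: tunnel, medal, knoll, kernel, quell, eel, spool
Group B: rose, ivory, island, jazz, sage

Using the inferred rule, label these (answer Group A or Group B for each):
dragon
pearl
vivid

Group B, Group A, Group B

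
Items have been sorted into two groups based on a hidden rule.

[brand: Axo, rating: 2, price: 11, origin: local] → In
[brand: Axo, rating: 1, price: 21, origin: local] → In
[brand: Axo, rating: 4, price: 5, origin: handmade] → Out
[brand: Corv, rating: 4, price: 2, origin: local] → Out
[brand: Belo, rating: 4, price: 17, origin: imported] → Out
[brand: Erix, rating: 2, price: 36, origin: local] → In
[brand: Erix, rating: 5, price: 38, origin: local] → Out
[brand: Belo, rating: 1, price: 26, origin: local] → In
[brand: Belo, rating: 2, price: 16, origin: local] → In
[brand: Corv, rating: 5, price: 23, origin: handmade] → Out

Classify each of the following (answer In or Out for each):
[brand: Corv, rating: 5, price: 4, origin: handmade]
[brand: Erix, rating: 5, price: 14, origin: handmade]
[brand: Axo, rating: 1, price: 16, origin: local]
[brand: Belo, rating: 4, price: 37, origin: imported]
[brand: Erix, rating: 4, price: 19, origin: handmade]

The pattern is that an item is 'In' exactly when: rating ≤ 2.

Out, Out, In, Out, Out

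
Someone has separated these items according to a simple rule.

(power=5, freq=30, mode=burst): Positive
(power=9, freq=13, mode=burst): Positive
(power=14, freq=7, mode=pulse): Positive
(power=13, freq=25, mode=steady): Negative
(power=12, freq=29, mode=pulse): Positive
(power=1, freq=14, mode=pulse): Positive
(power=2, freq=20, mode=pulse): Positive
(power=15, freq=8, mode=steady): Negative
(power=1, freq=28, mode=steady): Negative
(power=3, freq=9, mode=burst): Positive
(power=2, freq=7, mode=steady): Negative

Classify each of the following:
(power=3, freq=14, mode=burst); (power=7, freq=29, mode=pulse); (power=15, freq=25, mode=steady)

Positive, Positive, Negative

Comparing the two groups points to one rule — mode is not steady.
(power=3, freq=14, mode=burst) → mode is burst → Positive.
(power=7, freq=29, mode=pulse) → mode is pulse → Positive.
(power=15, freq=25, mode=steady) → mode is steady → Negative.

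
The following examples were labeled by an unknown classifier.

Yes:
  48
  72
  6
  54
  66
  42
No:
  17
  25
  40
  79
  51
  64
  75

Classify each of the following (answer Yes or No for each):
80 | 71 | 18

No, No, Yes

The rule appears to be: multiple of 6.
80 — 80 = 6·13 + 2, hence No.
71 — 71 = 6·11 + 5, hence No.
18 — 18 = 6·3, hence Yes.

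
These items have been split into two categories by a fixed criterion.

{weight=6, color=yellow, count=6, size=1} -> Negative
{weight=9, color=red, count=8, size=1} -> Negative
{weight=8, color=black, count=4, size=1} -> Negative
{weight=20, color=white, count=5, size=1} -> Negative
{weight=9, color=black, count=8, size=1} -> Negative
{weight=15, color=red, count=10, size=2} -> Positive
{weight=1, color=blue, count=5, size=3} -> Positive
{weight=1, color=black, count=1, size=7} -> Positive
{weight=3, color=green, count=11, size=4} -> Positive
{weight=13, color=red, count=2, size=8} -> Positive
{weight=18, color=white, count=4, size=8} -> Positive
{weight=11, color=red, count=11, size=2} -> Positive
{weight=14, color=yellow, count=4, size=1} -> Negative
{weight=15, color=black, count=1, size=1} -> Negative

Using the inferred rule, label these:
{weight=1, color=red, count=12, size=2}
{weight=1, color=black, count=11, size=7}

Positive, Positive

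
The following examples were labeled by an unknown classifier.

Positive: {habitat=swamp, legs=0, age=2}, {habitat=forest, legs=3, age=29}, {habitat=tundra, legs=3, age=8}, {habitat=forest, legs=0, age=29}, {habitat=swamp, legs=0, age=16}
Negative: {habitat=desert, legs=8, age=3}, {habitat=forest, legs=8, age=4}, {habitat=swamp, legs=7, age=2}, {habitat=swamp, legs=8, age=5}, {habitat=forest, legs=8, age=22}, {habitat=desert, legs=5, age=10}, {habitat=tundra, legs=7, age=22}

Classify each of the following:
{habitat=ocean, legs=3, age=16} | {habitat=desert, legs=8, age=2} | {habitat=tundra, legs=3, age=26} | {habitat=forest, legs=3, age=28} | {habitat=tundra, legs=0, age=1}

Positive, Negative, Positive, Positive, Positive

The rule appears to be: legs ≤ 3.
{habitat=ocean, legs=3, age=16}: legs = 3 — fits, so Positive. {habitat=desert, legs=8, age=2}: legs = 8 — fails the rule, so Negative. {habitat=tundra, legs=3, age=26}: legs = 3 — fits, so Positive. {habitat=forest, legs=3, age=28}: legs = 3 — fits, so Positive. {habitat=tundra, legs=0, age=1}: legs = 0 — fits, so Positive.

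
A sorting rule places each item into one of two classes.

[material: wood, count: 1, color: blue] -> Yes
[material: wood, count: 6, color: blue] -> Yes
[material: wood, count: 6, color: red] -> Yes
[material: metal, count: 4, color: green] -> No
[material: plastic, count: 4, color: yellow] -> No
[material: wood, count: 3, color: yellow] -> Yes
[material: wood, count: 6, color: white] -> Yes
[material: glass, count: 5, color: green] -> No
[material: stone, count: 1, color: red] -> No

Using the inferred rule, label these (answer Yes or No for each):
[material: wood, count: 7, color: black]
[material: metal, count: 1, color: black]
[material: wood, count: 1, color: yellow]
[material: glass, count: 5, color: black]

The rule appears to be: material is wood.
[material: wood, count: 7, color: black] → material is wood → Yes. [material: metal, count: 1, color: black] → material is metal → No. [material: wood, count: 1, color: yellow] → material is wood → Yes. [material: glass, count: 5, color: black] → material is glass → No.

Yes, No, Yes, No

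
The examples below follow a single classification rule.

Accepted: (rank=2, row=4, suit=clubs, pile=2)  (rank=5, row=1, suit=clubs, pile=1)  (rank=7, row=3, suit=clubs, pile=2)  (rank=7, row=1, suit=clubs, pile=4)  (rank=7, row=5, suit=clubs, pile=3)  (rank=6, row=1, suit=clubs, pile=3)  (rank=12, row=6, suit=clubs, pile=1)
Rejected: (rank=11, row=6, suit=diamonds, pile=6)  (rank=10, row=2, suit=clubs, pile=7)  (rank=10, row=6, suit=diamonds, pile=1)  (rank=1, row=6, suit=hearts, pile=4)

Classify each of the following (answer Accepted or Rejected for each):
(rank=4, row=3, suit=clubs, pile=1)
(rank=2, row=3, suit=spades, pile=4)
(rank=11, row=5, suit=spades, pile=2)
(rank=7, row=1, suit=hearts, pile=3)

The simplest hypothesis consistent with all the labels is: suit is clubs AND pile ≤ 4.

Accepted, Rejected, Rejected, Rejected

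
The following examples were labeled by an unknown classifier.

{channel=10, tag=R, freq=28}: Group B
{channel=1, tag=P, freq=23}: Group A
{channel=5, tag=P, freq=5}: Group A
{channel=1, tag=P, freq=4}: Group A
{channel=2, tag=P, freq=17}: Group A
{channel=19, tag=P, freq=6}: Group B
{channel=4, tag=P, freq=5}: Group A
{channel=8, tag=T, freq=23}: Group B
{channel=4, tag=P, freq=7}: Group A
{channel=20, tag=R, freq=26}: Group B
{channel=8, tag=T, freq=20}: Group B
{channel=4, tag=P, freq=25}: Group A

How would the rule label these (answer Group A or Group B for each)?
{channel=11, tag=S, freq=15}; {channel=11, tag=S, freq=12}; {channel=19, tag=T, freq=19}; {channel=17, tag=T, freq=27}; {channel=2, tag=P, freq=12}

Group B, Group B, Group B, Group B, Group A

The classifier is using: channel ≤ 5.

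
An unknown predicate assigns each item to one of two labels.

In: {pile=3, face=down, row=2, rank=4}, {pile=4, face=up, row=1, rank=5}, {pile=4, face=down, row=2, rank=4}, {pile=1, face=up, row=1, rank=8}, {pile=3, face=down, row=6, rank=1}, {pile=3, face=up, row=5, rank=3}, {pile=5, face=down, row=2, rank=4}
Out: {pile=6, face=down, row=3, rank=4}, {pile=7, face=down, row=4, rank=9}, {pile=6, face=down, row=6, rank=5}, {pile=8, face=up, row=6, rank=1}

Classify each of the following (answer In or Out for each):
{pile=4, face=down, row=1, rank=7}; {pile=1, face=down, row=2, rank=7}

The pattern is that an item is 'In' exactly when: pile ≤ 5.
{pile=4, face=down, row=1, rank=7}: In (pile = 4). {pile=1, face=down, row=2, rank=7}: In (pile = 1).

In, In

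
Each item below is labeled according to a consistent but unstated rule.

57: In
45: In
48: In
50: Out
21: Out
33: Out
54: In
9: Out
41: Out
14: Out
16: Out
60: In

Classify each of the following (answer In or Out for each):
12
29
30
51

The classifier is using: multiple of 3 AND at least 41.

Out, Out, Out, In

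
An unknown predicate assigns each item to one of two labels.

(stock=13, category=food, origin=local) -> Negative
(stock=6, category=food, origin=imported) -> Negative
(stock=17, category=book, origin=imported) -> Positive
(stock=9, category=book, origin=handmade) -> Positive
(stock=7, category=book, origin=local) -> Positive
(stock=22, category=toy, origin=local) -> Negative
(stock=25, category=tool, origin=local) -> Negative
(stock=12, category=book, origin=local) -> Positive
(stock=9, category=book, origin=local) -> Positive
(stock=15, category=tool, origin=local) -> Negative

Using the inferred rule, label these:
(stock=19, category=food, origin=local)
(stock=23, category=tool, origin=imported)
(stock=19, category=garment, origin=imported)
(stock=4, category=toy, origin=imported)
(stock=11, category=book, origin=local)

Negative, Negative, Negative, Negative, Positive

Comparing the two groups points to one rule — category is book.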